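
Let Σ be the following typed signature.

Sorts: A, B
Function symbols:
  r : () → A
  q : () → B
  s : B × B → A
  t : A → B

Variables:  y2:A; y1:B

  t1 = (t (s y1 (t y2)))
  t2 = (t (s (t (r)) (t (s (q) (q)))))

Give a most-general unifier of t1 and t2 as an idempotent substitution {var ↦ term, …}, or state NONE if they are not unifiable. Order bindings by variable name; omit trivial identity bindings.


{y1 ↦ (t (r)), y2 ↦ (s (q) (q))}


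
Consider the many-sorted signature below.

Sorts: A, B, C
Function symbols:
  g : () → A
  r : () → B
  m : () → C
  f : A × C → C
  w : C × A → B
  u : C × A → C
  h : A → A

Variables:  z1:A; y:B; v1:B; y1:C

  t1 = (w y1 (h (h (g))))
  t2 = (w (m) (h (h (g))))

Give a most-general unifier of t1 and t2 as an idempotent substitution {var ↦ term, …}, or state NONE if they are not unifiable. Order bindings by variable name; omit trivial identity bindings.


{y1 ↦ (m)}


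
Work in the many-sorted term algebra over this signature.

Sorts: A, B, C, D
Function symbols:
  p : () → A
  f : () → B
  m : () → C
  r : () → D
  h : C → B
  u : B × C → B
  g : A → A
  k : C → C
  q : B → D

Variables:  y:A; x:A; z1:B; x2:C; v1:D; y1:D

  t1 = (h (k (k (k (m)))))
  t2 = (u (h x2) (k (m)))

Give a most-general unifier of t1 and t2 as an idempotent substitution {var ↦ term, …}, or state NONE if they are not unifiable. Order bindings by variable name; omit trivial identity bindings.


head clash or occurs-check failure — not unifiable

NONE (not unifiable)


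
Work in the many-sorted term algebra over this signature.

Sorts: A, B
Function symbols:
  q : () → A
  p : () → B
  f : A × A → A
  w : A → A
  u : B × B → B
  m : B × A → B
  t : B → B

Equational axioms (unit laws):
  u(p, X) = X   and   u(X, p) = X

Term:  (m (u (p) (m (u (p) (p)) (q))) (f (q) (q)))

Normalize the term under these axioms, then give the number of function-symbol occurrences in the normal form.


1. (m (u (p) (m (u (p) (p)) (q))) (f (q) (q)))  →  (m (m (u (p) (p)) (q)) (f (q) (q)))
2. (m (m (u (p) (p)) (q)) (f (q) (q)))  →  (m (m (p) (q)) (f (q) (q)))
normal form: (m (m (p) (q)) (f (q) (q)))

size = 7


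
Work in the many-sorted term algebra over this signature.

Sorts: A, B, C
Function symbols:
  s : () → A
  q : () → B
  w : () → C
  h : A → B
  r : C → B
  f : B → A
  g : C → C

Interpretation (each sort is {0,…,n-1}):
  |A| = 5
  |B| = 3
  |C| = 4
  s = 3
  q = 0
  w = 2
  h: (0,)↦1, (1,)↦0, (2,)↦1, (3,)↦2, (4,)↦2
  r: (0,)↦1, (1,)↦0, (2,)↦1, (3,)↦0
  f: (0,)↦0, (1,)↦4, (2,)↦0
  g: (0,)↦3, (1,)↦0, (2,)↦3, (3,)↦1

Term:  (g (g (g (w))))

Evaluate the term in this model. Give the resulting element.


value = 0

  w = 2
  (g (w)) = g(2,) = 3
  (g (g (w))) = g(3,) = 1
  (g (g (g (w)))) = g(1,) = 0


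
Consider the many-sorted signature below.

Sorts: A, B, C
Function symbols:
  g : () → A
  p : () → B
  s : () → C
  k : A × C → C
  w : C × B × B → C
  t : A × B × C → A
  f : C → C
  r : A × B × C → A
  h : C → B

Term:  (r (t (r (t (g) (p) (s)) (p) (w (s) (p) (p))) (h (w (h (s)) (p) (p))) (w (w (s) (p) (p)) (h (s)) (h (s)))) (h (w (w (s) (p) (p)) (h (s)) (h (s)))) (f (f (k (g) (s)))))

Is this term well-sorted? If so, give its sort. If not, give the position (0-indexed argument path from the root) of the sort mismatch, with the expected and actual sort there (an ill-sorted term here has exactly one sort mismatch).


ill-sorted at position [0, 1, 0, 0]: expected C, got B

        (g) : A
        (p) : B
        (s) : C
      (t (g) (p) (s)) : A
      (p) : B
        (s) : C
        (p) : B
        (p) : B
      (w (s) (p) (p)) : C
    (r (t (g) (p) (s)) (p) (w (s) (p) (p))) : A
          (s) : C
        (h (s)) : B
        (p) : B
        (p) : B
      (w (h (s)) (p) (p)) : ✗ arg 0 at [0, 1, 0, 0] has sort B, expected C
        (s) : C
        (p) : B
        (p) : B
      (w (s) (p) (p)) : C
        (s) : C
      (h (s)) : B
        (s) : C
      (h (s)) : B
    (w (w (s) (p) (p)) (h (s)) (h (s))) : C
        (s) : C
        (p) : B
        (p) : B
      (w (s) (p) (p)) : C
        (s) : C
      (h (s)) : B
        (s) : C
      (h (s)) : B
    (w (w (s) (p) (p)) (h (s)) (h (s))) : C
  (h (w (w (s) (p) (p)) (h (s)) (h (s)))) : B
        (g) : A
        (s) : C
      (k (g) (s)) : C
    (f (k (g) (s))) : C
  (f (f (k (g) (s)))) : C


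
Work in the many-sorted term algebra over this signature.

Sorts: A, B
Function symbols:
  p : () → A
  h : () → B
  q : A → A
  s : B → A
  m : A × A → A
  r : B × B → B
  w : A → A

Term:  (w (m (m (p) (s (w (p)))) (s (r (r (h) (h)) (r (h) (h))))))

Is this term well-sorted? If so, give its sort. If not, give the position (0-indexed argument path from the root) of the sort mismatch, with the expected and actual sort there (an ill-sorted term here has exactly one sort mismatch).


ill-sorted at position [0, 0, 1, 0]: expected B, got A

      (p) : A
          (p) : A
        (w (p)) : A
      (s (w (p))) : ✗ arg 0 at [0, 0, 1, 0] has sort A, expected B
          (h) : B
          (h) : B
        (r (h) (h)) : B
          (h) : B
          (h) : B
        (r (h) (h)) : B
      (r (r (h) (h)) (r (h) (h))) : B
    (s (r (r (h) (h)) (r (h) (h)))) : A


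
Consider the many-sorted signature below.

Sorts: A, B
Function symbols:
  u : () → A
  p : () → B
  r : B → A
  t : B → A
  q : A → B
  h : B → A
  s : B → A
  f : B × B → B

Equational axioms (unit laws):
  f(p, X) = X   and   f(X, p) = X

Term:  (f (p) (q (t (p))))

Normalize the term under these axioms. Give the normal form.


1. (f (p) (q (t (p))))  →  (q (t (p)))

normal form = (q (t (p)))


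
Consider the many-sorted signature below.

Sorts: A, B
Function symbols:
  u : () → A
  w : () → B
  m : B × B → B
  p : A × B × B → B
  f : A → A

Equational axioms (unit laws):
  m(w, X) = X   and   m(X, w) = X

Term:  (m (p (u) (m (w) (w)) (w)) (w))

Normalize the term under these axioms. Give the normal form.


normal form = (p (u) (w) (w))

1. (m (p (u) (m (w) (w)) (w)) (w))  →  (p (u) (m (w) (w)) (w))
2. (p (u) (m (w) (w)) (w))  →  (p (u) (w) (w))


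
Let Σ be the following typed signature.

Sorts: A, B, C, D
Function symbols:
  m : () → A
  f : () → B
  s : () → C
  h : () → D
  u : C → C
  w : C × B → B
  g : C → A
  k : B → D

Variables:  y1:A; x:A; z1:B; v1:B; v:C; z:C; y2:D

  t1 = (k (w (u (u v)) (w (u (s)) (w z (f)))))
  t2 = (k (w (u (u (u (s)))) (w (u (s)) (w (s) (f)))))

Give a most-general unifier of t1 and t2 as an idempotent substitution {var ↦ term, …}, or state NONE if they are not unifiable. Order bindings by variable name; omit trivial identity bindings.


{v ↦ (u (s)), z ↦ (s)}


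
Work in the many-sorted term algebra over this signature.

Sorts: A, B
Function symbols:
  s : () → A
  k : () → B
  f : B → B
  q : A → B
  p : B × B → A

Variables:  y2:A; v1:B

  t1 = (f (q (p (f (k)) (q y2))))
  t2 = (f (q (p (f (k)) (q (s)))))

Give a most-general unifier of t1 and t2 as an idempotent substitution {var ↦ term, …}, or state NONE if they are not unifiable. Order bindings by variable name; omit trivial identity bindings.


{y2 ↦ (s)}


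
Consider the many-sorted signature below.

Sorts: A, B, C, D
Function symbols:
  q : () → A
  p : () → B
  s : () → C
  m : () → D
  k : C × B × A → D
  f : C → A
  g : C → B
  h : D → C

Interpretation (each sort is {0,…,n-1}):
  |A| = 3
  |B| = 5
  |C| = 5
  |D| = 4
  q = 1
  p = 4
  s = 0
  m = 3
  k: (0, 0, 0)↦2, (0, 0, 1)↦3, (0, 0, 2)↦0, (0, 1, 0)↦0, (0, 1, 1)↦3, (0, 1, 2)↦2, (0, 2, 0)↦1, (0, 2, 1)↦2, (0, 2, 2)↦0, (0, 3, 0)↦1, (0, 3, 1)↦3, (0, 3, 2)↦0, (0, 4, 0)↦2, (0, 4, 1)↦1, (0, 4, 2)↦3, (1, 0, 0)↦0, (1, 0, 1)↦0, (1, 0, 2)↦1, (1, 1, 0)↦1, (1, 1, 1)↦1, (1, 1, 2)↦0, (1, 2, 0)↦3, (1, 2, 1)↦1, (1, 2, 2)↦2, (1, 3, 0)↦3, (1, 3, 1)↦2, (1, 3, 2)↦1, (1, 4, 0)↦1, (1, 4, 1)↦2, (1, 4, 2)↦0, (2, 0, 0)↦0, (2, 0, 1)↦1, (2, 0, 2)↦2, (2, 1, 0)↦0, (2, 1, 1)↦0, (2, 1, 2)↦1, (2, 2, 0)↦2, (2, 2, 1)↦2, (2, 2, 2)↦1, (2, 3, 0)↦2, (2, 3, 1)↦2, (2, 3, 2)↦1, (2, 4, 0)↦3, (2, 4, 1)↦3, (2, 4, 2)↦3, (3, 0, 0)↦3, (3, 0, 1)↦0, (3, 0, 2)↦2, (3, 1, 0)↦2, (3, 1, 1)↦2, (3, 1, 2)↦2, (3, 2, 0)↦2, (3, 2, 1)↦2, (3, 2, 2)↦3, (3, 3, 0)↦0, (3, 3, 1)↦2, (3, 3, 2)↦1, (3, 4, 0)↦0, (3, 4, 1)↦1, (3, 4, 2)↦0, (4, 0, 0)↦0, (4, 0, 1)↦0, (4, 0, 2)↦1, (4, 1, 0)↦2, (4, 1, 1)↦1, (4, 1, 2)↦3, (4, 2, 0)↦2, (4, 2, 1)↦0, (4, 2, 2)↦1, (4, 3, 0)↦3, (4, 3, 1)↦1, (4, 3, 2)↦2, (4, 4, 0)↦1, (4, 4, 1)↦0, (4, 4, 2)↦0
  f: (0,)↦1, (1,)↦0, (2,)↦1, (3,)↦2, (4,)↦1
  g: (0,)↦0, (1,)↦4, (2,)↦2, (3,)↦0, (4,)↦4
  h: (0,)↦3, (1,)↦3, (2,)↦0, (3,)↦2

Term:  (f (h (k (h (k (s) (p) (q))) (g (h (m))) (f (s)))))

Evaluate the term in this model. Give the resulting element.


  s = 0
  p = 4
  q = 1
  (k (s) (p) (q)) = k(0, 4, 1) = 1
  (h (k (s) (p) (q))) = h(1,) = 3
  m = 3
  (h (m)) = h(3,) = 2
  (g (h (m))) = g(2,) = 2
  s = 0
  (f (s)) = f(0,) = 1
  (k (h (k (s) (p) (q))) (g (h (m))) (f (s))) = k(3, 2, 1) = 2
  (h (k (h (k (s) (p) (q))) (g (h (m))) (f (s)))) = h(2,) = 0
  (f (h (k (h (k (s) (p) (q))) (g (h (m))) (f (s))))) = f(0,) = 1

value = 1


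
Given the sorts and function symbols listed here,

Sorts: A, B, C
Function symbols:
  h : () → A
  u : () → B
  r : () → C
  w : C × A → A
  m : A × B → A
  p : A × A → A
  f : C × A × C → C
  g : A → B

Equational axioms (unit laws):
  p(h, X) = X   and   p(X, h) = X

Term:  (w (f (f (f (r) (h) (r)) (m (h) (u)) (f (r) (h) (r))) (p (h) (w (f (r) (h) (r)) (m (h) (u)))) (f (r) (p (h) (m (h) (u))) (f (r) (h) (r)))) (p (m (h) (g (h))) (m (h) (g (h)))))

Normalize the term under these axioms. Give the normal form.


1. (w (f (f (f (r) (h) (r)) (m (h) (u)) (f (r) (h) (r))) (p (h) (w (f (r) (h) (r)) (m (h) (u)))) (f (r) (p (h) (m (h) (u))) (f (r) (h) (r)))) (p (m (h) (g (h))) (m (h) (g (h)))))  →  (w (f (f (f (r) (h) (r)) (m (h) (u)) (f (r) (h) (r))) (w (f (r) (h) (r)) (m (h) (u))) (f (r) (p (h) (m (h) (u))) (f (r) (h) (r)))) (p (m (h) (g (h))) (m (h) (g (h)))))
2. (w (f (f (f (r) (h) (r)) (m (h) (u)) (f (r) (h) (r))) (w (f (r) (h) (r)) (m (h) (u))) (f (r) (p (h) (m (h) (u))) (f (r) (h) (r)))) (p (m (h) (g (h))) (m (h) (g (h)))))  →  (w (f (f (f (r) (h) (r)) (m (h) (u)) (f (r) (h) (r))) (w (f (r) (h) (r)) (m (h) (u))) (f (r) (m (h) (u)) (f (r) (h) (r)))) (p (m (h) (g (h))) (m (h) (g (h)))))

normal form = (w (f (f (f (r) (h) (r)) (m (h) (u)) (f (r) (h) (r))) (w (f (r) (h) (r)) (m (h) (u))) (f (r) (m (h) (u)) (f (r) (h) (r)))) (p (m (h) (g (h))) (m (h) (g (h)))))


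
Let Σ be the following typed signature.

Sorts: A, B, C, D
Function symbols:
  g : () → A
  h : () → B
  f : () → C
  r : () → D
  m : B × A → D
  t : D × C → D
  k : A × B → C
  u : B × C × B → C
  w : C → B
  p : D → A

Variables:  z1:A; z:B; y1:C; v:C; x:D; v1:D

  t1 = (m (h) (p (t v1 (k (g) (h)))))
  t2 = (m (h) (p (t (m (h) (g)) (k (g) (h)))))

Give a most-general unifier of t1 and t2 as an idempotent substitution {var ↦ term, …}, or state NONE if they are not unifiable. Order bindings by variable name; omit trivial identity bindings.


{v1 ↦ (m (h) (g))}


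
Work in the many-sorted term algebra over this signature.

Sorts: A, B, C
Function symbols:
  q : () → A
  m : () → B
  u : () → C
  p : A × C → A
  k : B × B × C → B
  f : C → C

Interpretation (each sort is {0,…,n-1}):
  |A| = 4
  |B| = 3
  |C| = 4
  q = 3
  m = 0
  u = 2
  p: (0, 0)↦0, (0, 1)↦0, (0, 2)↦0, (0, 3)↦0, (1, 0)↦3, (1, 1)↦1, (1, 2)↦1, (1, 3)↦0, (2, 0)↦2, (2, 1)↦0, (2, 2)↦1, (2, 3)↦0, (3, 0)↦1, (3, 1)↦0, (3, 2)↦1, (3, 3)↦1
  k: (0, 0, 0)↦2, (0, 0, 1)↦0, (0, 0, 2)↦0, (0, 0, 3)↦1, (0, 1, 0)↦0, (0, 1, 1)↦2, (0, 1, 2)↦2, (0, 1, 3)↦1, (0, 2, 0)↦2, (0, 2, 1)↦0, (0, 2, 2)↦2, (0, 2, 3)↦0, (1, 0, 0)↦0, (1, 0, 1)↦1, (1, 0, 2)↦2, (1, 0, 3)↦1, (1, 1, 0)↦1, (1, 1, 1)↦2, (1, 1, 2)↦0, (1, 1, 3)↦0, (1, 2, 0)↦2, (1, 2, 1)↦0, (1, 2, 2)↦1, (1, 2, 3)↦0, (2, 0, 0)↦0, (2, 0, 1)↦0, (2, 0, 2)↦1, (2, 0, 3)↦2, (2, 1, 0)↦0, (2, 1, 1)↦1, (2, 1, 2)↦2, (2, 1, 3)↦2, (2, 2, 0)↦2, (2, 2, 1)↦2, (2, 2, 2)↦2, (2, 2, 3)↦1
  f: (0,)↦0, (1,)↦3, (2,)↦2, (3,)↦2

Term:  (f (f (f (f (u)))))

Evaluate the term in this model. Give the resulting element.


  u = 2
  (f (u)) = f(2,) = 2
  (f (f (u))) = f(2,) = 2
  (f (f (f (u)))) = f(2,) = 2
  (f (f (f (f (u))))) = f(2,) = 2

value = 2


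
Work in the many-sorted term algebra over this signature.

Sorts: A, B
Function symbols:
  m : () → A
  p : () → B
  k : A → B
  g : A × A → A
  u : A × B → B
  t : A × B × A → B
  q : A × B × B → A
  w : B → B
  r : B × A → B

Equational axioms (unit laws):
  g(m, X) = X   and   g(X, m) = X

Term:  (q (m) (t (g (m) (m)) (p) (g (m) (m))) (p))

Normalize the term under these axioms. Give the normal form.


1. (q (m) (t (g (m) (m)) (p) (g (m) (m))) (p))  →  (q (m) (t (m) (p) (g (m) (m))) (p))
2. (q (m) (t (m) (p) (g (m) (m))) (p))  →  (q (m) (t (m) (p) (m)) (p))

normal form = (q (m) (t (m) (p) (m)) (p))


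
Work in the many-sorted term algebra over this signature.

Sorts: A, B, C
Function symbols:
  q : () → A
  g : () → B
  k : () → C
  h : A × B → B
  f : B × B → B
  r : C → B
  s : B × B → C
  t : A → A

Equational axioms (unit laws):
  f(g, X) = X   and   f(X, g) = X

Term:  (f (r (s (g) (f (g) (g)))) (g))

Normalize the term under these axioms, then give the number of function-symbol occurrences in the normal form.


1. (f (r (s (g) (f (g) (g)))) (g))  →  (r (s (g) (f (g) (g))))
2. (r (s (g) (f (g) (g))))  →  (r (s (g) (g)))
normal form: (r (s (g) (g)))

size = 4


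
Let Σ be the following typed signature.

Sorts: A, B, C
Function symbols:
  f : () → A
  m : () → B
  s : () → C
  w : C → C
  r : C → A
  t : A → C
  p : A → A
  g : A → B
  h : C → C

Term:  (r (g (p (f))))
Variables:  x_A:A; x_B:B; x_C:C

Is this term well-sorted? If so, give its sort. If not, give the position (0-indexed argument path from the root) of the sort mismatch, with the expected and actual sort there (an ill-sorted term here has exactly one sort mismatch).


      (f) : A
    (p (f)) : A
  (g (p (f))) : B
(r (g (p (f)))) : ✗ arg 0 at [0] has sort B, expected C

ill-sorted at position [0]: expected C, got B


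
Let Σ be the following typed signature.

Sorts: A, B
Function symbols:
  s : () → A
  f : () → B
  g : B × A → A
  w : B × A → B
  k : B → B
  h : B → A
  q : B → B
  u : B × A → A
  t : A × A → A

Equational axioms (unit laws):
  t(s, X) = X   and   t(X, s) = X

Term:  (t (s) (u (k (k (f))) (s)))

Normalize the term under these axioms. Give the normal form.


normal form = (u (k (k (f))) (s))

1. (t (s) (u (k (k (f))) (s)))  →  (u (k (k (f))) (s))


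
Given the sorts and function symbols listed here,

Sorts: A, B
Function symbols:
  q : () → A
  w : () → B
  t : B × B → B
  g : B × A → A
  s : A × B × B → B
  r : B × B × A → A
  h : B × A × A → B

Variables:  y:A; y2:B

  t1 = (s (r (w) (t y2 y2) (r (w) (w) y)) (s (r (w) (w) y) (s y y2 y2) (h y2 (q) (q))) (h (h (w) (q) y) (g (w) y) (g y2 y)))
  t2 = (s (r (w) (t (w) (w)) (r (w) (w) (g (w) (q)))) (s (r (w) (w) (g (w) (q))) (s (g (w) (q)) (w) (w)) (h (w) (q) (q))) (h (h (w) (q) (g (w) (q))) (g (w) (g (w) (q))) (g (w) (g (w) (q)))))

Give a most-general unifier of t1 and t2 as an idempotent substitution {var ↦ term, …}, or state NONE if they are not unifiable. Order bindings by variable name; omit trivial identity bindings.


{y ↦ (g (w) (q)), y2 ↦ (w)}


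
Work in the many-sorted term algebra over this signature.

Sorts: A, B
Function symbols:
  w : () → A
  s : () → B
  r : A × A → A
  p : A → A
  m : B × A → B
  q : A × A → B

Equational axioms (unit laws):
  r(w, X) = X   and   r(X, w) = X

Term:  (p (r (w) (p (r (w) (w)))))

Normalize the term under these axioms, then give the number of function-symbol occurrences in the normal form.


size = 3

1. (p (r (w) (p (r (w) (w)))))  →  (p (p (r (w) (w))))
2. (p (p (r (w) (w))))  →  (p (p (w)))
normal form: (p (p (w)))


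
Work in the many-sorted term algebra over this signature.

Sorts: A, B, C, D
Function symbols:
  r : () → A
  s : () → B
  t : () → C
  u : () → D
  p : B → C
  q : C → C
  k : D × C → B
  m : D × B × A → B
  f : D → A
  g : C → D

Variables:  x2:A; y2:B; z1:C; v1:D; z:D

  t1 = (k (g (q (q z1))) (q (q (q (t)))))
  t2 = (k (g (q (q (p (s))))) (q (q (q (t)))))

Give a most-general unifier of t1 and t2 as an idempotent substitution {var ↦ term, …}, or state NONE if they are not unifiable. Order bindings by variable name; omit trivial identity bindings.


{z1 ↦ (p (s))}


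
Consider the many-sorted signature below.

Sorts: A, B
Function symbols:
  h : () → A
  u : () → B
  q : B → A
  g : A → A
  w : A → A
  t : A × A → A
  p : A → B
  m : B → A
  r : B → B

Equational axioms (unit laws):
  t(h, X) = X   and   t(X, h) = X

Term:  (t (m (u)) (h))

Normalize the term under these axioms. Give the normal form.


1. (t (m (u)) (h))  →  (m (u))

normal form = (m (u))


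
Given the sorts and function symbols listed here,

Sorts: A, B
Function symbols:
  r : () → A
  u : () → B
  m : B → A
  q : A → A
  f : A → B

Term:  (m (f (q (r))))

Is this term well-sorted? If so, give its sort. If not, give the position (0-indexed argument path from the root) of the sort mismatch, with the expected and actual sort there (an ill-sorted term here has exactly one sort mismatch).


well-sorted; sort = A

      (r) : A
    (q (r)) : A
  (f (q (r))) : B
(m (f (q (r)))) : A


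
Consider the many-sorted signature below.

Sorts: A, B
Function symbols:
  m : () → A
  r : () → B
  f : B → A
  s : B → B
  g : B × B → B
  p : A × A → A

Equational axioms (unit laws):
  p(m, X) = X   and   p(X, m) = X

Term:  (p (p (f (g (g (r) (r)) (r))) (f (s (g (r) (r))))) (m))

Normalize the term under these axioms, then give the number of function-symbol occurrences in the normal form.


size = 12

1. (p (p (f (g (g (r) (r)) (r))) (f (s (g (r) (r))))) (m))  →  (p (f (g (g (r) (r)) (r))) (f (s (g (r) (r)))))
normal form: (p (f (g (g (r) (r)) (r))) (f (s (g (r) (r)))))


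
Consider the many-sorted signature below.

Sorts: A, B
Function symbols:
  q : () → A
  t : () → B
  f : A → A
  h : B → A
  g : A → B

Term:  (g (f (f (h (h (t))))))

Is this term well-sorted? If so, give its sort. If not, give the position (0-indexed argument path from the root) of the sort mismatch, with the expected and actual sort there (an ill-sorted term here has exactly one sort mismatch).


          (t) : B
        (h (t)) : A
      (h (h (t))) : ✗ arg 0 at [0, 0, 0, 0] has sort A, expected B

ill-sorted at position [0, 0, 0, 0]: expected B, got A


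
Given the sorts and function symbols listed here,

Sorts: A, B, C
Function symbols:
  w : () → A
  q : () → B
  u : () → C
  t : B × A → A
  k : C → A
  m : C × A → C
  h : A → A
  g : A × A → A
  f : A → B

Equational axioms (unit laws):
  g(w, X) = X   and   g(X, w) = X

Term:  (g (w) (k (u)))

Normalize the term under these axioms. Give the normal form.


1. (g (w) (k (u)))  →  (k (u))

normal form = (k (u))


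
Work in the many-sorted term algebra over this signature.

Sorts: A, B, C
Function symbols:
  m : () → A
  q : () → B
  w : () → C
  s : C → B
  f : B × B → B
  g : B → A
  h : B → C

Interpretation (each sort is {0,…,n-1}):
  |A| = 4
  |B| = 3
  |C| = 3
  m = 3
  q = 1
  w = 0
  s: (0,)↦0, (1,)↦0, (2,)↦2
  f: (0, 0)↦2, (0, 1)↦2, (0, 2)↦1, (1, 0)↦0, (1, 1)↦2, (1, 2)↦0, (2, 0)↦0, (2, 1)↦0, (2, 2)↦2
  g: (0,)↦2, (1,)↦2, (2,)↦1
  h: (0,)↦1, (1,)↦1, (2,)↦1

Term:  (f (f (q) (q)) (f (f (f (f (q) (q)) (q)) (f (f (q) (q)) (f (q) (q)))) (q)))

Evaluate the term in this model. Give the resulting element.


value = 2

  q = 1
  q = 1
  (f (q) (q)) = f(1, 1) = 2
  q = 1
  q = 1
  (f (q) (q)) = f(1, 1) = 2
  q = 1
  (f (f (q) (q)) (q)) = f(2, 1) = 0
  q = 1
  q = 1
  (f (q) (q)) = f(1, 1) = 2
  q = 1
  q = 1
  (f (q) (q)) = f(1, 1) = 2
  (f (f (q) (q)) (f (q) (q))) = f(2, 2) = 2
  (f (f (f (q) (q)) (q)) (f (f (q) (q)) (f (q) (q)))) = f(0, 2) = 1
  q = 1
  (f (f (f (f (q) (q)) (q)) (f (f (q) (q)) (f (q) (q)))) (q)) = f(1, 1) = 2
  (f (f (q) (q)) (f (f (f (f (q) (q)) (q)) (f (f (q) (q)) (f (q) (q)))) (q))) = f(2, 2) = 2


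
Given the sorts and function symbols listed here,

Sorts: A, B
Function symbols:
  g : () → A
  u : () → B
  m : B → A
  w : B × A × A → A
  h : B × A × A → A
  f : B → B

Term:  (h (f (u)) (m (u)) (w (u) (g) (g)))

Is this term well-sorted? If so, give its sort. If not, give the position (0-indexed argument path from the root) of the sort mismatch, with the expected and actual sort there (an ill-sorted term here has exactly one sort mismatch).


    (u) : B
  (f (u)) : B
    (u) : B
  (m (u)) : A
    (u) : B
    (g) : A
    (g) : A
  (w (u) (g) (g)) : A
(h (f (u)) (m (u)) (w (u) (g) (g))) : A

well-sorted; sort = A


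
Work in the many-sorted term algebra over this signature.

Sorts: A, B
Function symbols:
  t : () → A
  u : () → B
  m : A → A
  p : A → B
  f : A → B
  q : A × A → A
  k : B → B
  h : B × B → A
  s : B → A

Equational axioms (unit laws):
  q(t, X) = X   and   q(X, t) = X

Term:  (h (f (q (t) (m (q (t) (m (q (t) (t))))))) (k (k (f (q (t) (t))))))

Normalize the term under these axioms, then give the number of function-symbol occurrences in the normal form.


size = 9

1. (h (f (q (t) (m (q (t) (m (q (t) (t))))))) (k (k (f (q (t) (t))))))  →  (h (f (m (q (t) (m (q (t) (t)))))) (k (k (f (q (t) (t))))))
2. (h (f (m (q (t) (m (q (t) (t)))))) (k (k (f (q (t) (t))))))  →  (h (f (m (m (q (t) (t))))) (k (k (f (q (t) (t))))))
3. (h (f (m (m (q (t) (t))))) (k (k (f (q (t) (t))))))  →  (h (f (m (m (t)))) (k (k (f (q (t) (t))))))
4. (h (f (m (m (t)))) (k (k (f (q (t) (t))))))  →  (h (f (m (m (t)))) (k (k (f (t)))))
normal form: (h (f (m (m (t)))) (k (k (f (t)))))


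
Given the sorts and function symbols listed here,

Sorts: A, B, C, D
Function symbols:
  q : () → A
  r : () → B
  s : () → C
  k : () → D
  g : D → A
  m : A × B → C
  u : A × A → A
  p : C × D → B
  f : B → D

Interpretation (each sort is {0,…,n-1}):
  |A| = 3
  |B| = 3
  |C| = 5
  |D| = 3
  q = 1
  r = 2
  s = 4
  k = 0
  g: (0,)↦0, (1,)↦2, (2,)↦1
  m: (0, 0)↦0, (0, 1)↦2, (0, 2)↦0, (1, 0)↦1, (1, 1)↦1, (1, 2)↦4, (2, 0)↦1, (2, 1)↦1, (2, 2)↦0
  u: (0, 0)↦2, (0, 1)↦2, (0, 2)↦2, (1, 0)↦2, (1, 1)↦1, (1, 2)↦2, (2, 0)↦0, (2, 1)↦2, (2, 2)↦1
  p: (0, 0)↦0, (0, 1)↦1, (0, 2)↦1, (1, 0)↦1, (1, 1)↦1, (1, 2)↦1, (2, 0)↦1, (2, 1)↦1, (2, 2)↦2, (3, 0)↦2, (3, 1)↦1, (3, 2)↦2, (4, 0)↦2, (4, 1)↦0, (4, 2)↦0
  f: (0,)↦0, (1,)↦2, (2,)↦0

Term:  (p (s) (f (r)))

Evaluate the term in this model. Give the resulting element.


  s = 4
  r = 2
  (f (r)) = f(2,) = 0
  (p (s) (f (r))) = p(4, 0) = 2

value = 2


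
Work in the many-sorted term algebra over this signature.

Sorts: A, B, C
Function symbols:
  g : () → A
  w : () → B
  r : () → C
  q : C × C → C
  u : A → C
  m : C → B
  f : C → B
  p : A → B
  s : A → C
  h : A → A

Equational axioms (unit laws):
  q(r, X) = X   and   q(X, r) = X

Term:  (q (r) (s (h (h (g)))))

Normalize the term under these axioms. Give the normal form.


1. (q (r) (s (h (h (g)))))  →  (s (h (h (g))))

normal form = (s (h (h (g))))


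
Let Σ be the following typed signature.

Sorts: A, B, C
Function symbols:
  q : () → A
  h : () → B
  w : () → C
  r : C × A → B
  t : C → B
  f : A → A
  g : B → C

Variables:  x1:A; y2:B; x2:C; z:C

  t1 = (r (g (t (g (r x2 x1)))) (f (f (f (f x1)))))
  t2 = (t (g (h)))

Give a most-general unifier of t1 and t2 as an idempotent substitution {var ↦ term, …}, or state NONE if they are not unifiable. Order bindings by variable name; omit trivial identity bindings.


NONE (not unifiable)

head clash or occurs-check failure — not unifiable


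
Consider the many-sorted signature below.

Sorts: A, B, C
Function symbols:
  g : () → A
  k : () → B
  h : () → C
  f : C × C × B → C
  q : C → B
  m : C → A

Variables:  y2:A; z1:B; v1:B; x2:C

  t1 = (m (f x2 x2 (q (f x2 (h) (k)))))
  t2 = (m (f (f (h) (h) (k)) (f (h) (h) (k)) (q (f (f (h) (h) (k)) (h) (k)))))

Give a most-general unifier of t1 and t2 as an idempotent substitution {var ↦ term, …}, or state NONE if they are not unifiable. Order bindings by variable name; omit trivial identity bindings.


{x2 ↦ (f (h) (h) (k))}


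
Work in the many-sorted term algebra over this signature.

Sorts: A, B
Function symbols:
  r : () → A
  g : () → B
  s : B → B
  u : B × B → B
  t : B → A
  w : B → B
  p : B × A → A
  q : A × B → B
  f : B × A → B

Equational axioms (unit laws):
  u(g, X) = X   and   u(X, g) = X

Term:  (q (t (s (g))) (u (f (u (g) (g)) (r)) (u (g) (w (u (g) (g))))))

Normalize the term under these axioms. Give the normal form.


normal form = (q (t (s (g))) (u (f (g) (r)) (w (g))))

1. (q (t (s (g))) (u (f (u (g) (g)) (r)) (u (g) (w (u (g) (g))))))  →  (q (t (s (g))) (u (f (g) (r)) (u (g) (w (u (g) (g))))))
2. (q (t (s (g))) (u (f (g) (r)) (u (g) (w (u (g) (g))))))  →  (q (t (s (g))) (u (f (g) (r)) (w (u (g) (g)))))
3. (q (t (s (g))) (u (f (g) (r)) (w (u (g) (g)))))  →  (q (t (s (g))) (u (f (g) (r)) (w (g))))


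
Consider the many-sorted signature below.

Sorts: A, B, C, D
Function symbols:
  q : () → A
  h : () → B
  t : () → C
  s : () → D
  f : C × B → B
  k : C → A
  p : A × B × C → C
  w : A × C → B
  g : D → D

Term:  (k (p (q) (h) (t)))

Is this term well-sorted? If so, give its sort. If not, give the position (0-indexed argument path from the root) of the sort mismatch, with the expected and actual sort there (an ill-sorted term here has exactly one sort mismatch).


    (q) : A
    (h) : B
    (t) : C
  (p (q) (h) (t)) : C
(k (p (q) (h) (t))) : A

well-sorted; sort = A


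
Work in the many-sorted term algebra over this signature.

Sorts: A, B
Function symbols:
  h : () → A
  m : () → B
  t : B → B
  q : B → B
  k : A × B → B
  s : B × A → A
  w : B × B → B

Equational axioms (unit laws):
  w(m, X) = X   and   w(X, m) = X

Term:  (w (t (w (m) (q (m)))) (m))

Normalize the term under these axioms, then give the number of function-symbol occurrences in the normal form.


1. (w (t (w (m) (q (m)))) (m))  →  (t (w (m) (q (m))))
2. (t (w (m) (q (m))))  →  (t (q (m)))
normal form: (t (q (m)))

size = 3


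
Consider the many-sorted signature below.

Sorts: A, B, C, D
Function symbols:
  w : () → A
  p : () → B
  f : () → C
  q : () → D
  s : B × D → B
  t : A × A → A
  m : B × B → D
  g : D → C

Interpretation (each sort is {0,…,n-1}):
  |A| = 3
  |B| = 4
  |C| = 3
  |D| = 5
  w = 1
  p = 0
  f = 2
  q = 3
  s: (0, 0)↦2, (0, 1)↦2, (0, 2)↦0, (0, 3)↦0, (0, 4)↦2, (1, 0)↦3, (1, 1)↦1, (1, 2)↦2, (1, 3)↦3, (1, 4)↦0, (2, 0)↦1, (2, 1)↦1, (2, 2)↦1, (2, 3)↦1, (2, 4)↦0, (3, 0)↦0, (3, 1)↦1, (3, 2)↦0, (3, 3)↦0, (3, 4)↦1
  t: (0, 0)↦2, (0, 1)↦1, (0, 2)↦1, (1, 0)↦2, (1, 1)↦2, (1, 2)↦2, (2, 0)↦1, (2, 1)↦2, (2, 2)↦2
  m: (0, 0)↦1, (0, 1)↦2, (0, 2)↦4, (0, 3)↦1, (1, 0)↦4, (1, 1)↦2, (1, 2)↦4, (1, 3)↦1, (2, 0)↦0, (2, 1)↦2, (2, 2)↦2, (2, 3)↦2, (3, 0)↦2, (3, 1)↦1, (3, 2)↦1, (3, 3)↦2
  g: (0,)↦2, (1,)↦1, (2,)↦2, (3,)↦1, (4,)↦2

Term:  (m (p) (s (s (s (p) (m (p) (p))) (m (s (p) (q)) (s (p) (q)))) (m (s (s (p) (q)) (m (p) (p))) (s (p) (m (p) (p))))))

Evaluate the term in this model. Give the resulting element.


value = 4

  p = 0
  p = 0
  p = 0
  p = 0
  (m (p) (p)) = m(0, 0) = 1
  (s (p) (m (p) (p))) = s(0, 1) = 2
  p = 0
  q = 3
  (s (p) (q)) = s(0, 3) = 0
  p = 0
  q = 3
  (s (p) (q)) = s(0, 3) = 0
  (m (s (p) (q)) (s (p) (q))) = m(0, 0) = 1
  (s (s (p) (m (p) (p))) (m (s (p) (q)) (s (p) (q)))) = s(2, 1) = 1
  p = 0
  q = 3
  (s (p) (q)) = s(0, 3) = 0
  p = 0
  p = 0
  (m (p) (p)) = m(0, 0) = 1
  (s (s (p) (q)) (m (p) (p))) = s(0, 1) = 2
  p = 0
  p = 0
  p = 0
  (m (p) (p)) = m(0, 0) = 1
  (s (p) (m (p) (p))) = s(0, 1) = 2
  (m (s (s (p) (q)) (m (p) (p))) (s (p) (m (p) (p)))) = m(2, 2) = 2
  (s (s (s (p) (m (p) (p))) (m (s (p) (q)) (s (p) (q)))) (m (s (s (p) (q)) (m (p) (p))) (s (p) (m (p) (p))))) = s(1, 2) = 2
  (m (p) (s (s (s (p) (m (p) (p))) (m (s (p) (q)) (s (p) (q)))) (m (s (s (p) (q)) (m (p) (p))) (s (p) (m (p) (p)))))) = m(0, 2) = 4


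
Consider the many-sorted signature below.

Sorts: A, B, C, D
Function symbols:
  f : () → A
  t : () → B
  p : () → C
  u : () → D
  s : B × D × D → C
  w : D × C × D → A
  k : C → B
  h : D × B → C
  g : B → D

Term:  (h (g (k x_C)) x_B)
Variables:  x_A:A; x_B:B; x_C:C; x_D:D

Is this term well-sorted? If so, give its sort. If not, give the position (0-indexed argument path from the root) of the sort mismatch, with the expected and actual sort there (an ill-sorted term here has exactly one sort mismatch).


well-sorted; sort = C

      x_C : C
    (k x_C) : B
  (g (k x_C)) : D
  x_B : B
(h (g (k x_C)) x_B) : C


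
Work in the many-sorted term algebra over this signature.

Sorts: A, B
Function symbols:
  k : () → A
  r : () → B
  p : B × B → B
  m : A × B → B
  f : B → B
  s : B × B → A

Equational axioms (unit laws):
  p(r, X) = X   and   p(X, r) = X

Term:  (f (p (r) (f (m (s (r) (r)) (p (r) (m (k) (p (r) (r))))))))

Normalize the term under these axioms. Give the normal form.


1. (f (p (r) (f (m (s (r) (r)) (p (r) (m (k) (p (r) (r))))))))  →  (f (f (m (s (r) (r)) (p (r) (m (k) (p (r) (r)))))))
2. (f (f (m (s (r) (r)) (p (r) (m (k) (p (r) (r)))))))  →  (f (f (m (s (r) (r)) (m (k) (p (r) (r))))))
3. (f (f (m (s (r) (r)) (m (k) (p (r) (r))))))  →  (f (f (m (s (r) (r)) (m (k) (r)))))

normal form = (f (f (m (s (r) (r)) (m (k) (r)))))


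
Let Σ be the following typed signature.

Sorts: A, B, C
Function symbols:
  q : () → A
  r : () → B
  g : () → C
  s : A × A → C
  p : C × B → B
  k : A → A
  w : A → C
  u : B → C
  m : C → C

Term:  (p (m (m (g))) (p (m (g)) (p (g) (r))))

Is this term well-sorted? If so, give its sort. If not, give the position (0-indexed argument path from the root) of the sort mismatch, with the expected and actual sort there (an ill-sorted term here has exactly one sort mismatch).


well-sorted; sort = B

      (g) : C
    (m (g)) : C
  (m (m (g))) : C
      (g) : C
    (m (g)) : C
      (g) : C
      (r) : B
    (p (g) (r)) : B
  (p (m (g)) (p (g) (r))) : B
(p (m (m (g))) (p (m (g)) (p (g) (r)))) : B


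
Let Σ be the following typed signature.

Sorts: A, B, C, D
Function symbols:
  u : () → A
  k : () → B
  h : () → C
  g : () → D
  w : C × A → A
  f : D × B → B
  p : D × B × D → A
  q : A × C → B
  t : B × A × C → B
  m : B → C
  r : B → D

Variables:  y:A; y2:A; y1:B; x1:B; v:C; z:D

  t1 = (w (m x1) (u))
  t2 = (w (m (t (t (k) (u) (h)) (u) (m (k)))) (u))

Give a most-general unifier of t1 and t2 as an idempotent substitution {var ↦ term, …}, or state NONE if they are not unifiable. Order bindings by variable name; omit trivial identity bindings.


{x1 ↦ (t (t (k) (u) (h)) (u) (m (k)))}


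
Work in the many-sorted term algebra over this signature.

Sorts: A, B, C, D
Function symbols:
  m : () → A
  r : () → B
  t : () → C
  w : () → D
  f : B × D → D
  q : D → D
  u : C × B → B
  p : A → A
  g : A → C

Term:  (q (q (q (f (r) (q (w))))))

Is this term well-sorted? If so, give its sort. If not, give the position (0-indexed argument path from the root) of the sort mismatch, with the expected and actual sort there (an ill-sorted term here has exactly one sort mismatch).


        (r) : B
          (w) : D
        (q (w)) : D
      (f (r) (q (w))) : D
    (q (f (r) (q (w)))) : D
  (q (q (f (r) (q (w))))) : D
(q (q (q (f (r) (q (w)))))) : D

well-sorted; sort = D


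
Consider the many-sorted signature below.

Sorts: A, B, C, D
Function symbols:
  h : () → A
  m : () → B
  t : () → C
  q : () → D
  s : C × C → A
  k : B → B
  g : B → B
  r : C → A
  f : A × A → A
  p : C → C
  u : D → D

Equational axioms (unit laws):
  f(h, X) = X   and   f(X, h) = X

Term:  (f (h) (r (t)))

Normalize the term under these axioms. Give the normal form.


normal form = (r (t))

1. (f (h) (r (t)))  →  (r (t))


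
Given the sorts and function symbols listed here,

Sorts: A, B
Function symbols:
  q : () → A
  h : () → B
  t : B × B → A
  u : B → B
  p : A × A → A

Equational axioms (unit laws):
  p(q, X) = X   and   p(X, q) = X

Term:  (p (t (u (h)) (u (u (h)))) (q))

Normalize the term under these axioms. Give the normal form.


1. (p (t (u (h)) (u (u (h)))) (q))  →  (t (u (h)) (u (u (h))))

normal form = (t (u (h)) (u (u (h))))


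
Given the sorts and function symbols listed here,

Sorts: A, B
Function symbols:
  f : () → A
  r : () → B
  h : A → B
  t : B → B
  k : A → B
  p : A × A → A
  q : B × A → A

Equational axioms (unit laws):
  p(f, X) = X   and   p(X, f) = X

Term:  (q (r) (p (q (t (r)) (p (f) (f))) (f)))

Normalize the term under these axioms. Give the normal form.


1. (q (r) (p (q (t (r)) (p (f) (f))) (f)))  →  (q (r) (q (t (r)) (p (f) (f))))
2. (q (r) (q (t (r)) (p (f) (f))))  →  (q (r) (q (t (r)) (f)))

normal form = (q (r) (q (t (r)) (f)))


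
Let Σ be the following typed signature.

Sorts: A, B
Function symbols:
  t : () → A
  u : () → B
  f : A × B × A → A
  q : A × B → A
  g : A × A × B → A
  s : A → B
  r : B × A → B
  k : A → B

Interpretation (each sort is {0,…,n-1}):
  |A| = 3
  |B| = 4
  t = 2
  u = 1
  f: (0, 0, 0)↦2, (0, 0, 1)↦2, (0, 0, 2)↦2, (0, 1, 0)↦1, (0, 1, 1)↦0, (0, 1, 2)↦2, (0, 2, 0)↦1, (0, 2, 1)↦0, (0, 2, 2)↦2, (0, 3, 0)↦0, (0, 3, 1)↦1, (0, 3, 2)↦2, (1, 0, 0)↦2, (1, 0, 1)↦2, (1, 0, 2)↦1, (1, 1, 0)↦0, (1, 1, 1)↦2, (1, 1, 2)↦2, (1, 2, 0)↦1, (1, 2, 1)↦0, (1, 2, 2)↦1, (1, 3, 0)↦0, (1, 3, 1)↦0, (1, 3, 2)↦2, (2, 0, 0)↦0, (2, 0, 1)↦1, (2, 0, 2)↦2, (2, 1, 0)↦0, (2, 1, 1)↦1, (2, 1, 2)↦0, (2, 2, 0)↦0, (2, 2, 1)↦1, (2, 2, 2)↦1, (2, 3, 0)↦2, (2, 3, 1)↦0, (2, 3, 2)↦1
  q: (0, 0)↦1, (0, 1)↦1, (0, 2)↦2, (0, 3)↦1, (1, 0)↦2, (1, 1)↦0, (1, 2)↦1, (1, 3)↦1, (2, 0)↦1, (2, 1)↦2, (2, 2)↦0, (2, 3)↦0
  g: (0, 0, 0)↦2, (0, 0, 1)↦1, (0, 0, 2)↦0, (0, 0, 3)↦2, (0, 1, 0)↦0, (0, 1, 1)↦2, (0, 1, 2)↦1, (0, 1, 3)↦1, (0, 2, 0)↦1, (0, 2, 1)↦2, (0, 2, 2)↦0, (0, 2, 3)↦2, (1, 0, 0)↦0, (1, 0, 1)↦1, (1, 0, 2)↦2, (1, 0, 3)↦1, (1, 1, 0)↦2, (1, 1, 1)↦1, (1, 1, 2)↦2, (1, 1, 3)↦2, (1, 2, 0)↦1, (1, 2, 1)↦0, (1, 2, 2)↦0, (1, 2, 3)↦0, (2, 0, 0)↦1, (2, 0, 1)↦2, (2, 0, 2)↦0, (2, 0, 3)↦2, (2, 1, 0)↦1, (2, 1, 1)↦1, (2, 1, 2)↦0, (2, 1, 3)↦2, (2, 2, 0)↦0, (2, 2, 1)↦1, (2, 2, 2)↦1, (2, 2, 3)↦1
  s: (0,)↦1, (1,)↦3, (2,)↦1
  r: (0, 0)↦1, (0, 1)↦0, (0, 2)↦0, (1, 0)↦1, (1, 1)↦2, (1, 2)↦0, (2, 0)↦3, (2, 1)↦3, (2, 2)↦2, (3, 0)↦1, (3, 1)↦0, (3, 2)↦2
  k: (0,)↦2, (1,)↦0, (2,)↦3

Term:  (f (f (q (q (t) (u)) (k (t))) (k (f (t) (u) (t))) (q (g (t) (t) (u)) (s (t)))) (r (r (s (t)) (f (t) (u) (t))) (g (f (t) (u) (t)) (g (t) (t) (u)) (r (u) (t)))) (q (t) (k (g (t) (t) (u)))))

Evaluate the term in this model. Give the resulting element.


value = 2

  t = 2
  u = 1
  (q (t) (u)) = q(2, 1) = 2
  t = 2
  (k (t)) = k(2,) = 3
  (q (q (t) (u)) (k (t))) = q(2, 3) = 0
  t = 2
  u = 1
  t = 2
  (f (t) (u) (t)) = f(2, 1, 2) = 0
  (k (f (t) (u) (t))) = k(0,) = 2
  t = 2
  t = 2
  u = 1
  (g (t) (t) (u)) = g(2, 2, 1) = 1
  t = 2
  (s (t)) = s(2,) = 1
  (q (g (t) (t) (u)) (s (t))) = q(1, 1) = 0
  (f (q (q (t) (u)) (k (t))) (k (f (t) (u) (t))) (q (g (t) (t) (u)) (s (t)))) = f(0, 2, 0) = 1
  t = 2
  (s (t)) = s(2,) = 1
  t = 2
  u = 1
  t = 2
  (f (t) (u) (t)) = f(2, 1, 2) = 0
  (r (s (t)) (f (t) (u) (t))) = r(1, 0) = 1
  t = 2
  u = 1
  t = 2
  (f (t) (u) (t)) = f(2, 1, 2) = 0
  t = 2
  t = 2
  u = 1
  (g (t) (t) (u)) = g(2, 2, 1) = 1
  u = 1
  t = 2
  (r (u) (t)) = r(1, 2) = 0
  (g (f (t) (u) (t)) (g (t) (t) (u)) (r (u) (t))) = g(0, 1, 0) = 0
  (r (r (s (t)) (f (t) (u) (t))) (g (f (t) (u) (t)) (g (t) (t) (u)) (r (u) (t)))) = r(1, 0) = 1
  t = 2
  t = 2
  t = 2
  u = 1
  (g (t) (t) (u)) = g(2, 2, 1) = 1
  (k (g (t) (t) (u))) = k(1,) = 0
  (q (t) (k (g (t) (t) (u)))) = q(2, 0) = 1
  (f (f (q (q (t) (u)) (k (t))) (k (f (t) (u) (t))) (q (g (t) (t) (u)) (s (t)))) (r (r (s (t)) (f (t) (u) (t))) (g (f (t) (u) (t)) (g (t) (t) (u)) (r (u) (t)))) (q (t) (k (g (t) (t) (u))))) = f(1, 1, 1) = 2


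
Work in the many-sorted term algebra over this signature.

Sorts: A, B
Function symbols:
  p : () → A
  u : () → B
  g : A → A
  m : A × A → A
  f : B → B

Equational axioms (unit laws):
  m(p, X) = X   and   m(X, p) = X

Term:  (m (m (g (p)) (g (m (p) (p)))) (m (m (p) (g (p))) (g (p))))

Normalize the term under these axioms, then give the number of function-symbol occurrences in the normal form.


size = 11

1. (m (m (g (p)) (g (m (p) (p)))) (m (m (p) (g (p))) (g (p))))  →  (m (m (g (p)) (g (p))) (m (m (p) (g (p))) (g (p))))
2. (m (m (g (p)) (g (p))) (m (m (p) (g (p))) (g (p))))  →  (m (m (g (p)) (g (p))) (m (g (p)) (g (p))))
normal form: (m (m (g (p)) (g (p))) (m (g (p)) (g (p))))


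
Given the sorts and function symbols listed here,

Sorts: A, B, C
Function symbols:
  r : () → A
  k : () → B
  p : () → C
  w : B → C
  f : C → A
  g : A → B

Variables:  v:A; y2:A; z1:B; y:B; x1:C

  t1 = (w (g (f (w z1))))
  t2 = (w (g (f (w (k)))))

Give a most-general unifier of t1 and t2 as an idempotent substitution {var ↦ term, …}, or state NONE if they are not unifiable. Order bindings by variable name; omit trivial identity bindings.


{z1 ↦ (k)}


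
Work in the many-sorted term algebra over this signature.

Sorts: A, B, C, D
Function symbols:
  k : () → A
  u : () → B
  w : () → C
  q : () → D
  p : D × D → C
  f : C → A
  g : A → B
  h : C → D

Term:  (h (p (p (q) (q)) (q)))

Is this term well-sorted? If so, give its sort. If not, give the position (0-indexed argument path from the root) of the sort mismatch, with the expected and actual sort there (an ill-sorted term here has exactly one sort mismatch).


      (q) : D
      (q) : D
    (p (q) (q)) : C
    (q) : D
  (p (p (q) (q)) (q)) : ✗ arg 0 at [0, 0] has sort C, expected D

ill-sorted at position [0, 0]: expected D, got C


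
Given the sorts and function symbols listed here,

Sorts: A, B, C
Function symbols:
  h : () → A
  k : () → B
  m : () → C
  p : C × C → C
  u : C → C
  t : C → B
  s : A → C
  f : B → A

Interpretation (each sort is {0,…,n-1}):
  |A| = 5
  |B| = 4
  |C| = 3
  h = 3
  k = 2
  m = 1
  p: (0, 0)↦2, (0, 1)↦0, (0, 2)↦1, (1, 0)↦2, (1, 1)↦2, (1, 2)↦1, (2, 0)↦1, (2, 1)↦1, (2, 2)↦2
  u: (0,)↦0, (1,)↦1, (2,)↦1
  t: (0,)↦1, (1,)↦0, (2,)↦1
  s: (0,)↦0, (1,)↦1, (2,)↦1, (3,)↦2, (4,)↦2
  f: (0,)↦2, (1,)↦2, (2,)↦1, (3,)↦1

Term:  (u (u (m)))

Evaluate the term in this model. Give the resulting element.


  m = 1
  (u (m)) = u(1,) = 1
  (u (u (m))) = u(1,) = 1

value = 1


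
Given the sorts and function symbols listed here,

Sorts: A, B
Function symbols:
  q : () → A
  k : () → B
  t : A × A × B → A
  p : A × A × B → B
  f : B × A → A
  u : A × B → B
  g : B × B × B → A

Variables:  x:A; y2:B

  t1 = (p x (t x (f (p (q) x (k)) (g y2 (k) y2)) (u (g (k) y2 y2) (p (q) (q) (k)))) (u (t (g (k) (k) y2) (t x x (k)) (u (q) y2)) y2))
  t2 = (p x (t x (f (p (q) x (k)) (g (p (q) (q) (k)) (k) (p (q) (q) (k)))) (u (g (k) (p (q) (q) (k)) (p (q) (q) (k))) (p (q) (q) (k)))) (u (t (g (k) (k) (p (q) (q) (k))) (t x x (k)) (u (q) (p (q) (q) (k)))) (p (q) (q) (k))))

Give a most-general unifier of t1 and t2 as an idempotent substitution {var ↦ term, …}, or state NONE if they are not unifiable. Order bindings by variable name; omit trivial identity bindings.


{y2 ↦ (p (q) (q) (k))}
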